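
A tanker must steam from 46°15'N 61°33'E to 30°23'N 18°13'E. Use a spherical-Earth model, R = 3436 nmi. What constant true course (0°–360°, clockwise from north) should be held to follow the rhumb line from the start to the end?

244.8°

Meridional parts: M(φ₁)=+0.9126, M(φ₂)=+0.5570 → ΔM = -0.3555;  Δλ = -0.7563 rad
tan C = Δλ / ΔM = +2.1273 → C = 244.82°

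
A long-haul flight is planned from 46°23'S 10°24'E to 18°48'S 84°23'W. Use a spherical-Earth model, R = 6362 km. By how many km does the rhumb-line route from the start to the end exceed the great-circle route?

Great circle: cos σ = sin φ₁ sin φ₂ + cos φ₁ cos φ₂ cos Δλ,  σ = 1.3910 rad → d_gc = 8849.4 km
Rhumb line: Δψ = +0.5818, q = Δφ/Δψ = 0.8275, d_rh = R√(Δφ²+q²Δλ²) = 9232.1 km
Excess = 9232.1 − 8849.4 = 382.7 ≈ 383 km

383 km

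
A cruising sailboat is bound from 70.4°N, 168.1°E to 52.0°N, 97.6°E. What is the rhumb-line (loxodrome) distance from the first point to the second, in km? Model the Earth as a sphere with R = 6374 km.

4186 km

Rhumb course C = atan2(Δλ, Δψ) with Δψ = ln[tan(π/4+φ₂/2)/tan(π/4+φ₁/2)] = -0.6899, Δλ = -1.2305 → C = 240.72°
d = R·|Δφ| / |cos C| = 6374·0.32114 / 0.48904 = 4186 km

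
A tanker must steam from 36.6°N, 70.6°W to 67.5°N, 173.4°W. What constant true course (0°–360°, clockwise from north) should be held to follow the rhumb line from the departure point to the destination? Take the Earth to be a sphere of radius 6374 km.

Meridional parts: M(φ₁)=+0.6873, M(φ₂)=+1.6149 → ΔM = +0.9276;  Δλ = -1.7942 rad
tan C = Δλ / ΔM = -1.9342 → C = 297.34°

297.3°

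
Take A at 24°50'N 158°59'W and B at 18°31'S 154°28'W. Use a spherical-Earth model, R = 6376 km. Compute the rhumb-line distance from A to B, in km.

4849 km

Rhumb course C = atan2(Δλ, Δψ) with Δψ = ln[tan(π/4+φ₂/2)/tan(π/4+φ₁/2)] = -0.7766, Δλ = +0.0788 → C = 174.20°
d = R·|Δφ| / |cos C| = 6376·0.75660 / 0.99489 = 4849 km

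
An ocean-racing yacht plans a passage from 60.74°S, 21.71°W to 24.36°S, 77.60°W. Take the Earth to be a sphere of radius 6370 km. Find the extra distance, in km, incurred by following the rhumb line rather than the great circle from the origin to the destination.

Great circle: cos σ = sin φ₁ sin φ₂ + cos φ₁ cos φ₂ cos Δλ,  σ = 0.9153 rad → d_gc = 5830.6 km
Rhumb line: Δψ = +0.9045, q = Δφ/Δψ = 0.7020, d_rh = R√(Δφ²+q²Δλ²) = 5948.6 km
Excess = 5948.6 − 5830.6 = 118.0 ≈ 118 km

118 km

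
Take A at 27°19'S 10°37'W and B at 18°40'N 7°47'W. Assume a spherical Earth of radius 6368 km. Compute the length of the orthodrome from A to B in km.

cos σ = sin φ₁ sin φ₂ + cos φ₁ cos φ₂ cos Δλ
      = sin(-27.32°)sin(18.67°) + cos(-27.32°)cos(18.67°)cos(2.83°) = 0.6938
σ = 46.065° → d = Rσ = 6368·0.80399 = 5120 km

5120 km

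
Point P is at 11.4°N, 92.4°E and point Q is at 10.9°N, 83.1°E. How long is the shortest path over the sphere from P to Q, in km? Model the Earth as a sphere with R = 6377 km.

1017 km

cos σ = sin φ₁ sin φ₂ + cos φ₁ cos φ₂ cos Δλ
      = sin(11.40°)sin(10.90°) + cos(11.40°)cos(10.90°)cos(-9.30°) = 0.9873
σ = 9.138° → d = Rσ = 6377·0.15948 = 1017 km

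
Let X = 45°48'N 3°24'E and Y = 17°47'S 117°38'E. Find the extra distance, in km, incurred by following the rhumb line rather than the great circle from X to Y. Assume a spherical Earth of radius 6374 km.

292 km

Great circle: cos σ = sin φ₁ sin φ₂ + cos φ₁ cos φ₂ cos Δλ,  σ = 2.0845 rad → d_gc = 13286.8 km
Rhumb line: Δψ = -1.2167, q = Δφ/Δψ = 0.9121, d_rh = R√(Δφ²+q²Δλ²) = 13578.5 km
Excess = 13578.5 − 13286.8 = 291.7 ≈ 292 km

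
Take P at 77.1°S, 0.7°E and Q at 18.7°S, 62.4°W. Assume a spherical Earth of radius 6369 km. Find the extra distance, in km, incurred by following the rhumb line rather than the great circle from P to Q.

231 km

Great circle: cos σ = sin φ₁ sin φ₂ + cos φ₁ cos φ₂ cos Δλ,  σ = 1.1503 rad → d_gc = 7326.4 km
Rhumb line: Δψ = +1.8476, q = Δφ/Δψ = 0.5517, d_rh = R√(Δφ²+q²Δλ²) = 7557.5 km
Excess = 7557.5 − 7326.4 = 231.1 ≈ 231 km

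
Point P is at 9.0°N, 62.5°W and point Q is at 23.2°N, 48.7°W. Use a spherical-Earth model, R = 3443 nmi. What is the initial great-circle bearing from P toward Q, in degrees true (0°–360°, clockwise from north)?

41.3°

θ = atan2( sin Δλ·cos φ₂ ,  cos φ₁ sin φ₂ − sin φ₁ cos φ₂ cos Δλ )
  = atan2(+0.2192, +0.2495) = 41.31°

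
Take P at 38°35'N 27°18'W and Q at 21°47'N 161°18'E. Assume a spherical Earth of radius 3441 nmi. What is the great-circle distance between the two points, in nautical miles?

Haversine: a = sin²(Δφ/2)+cos φ₁ cos φ₂ sin²(Δλ/2) = 0.74314;  σ = 2·atan2(√a,√(1−a))
σ = 119.097° → d = Rσ = 3441·2.07863 = 7153 nmi

7153 nmi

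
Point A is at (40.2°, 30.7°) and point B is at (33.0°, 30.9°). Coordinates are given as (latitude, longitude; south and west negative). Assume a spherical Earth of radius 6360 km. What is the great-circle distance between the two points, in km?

cos σ = sin φ₁ sin φ₂ + cos φ₁ cos φ₂ cos Δλ
      = sin(40.20°)sin(33.00°) + cos(40.20°)cos(33.00°)cos(0.20°) = 0.9921
σ = 7.202° → d = Rσ = 6360·0.12569 = 799 km

799 km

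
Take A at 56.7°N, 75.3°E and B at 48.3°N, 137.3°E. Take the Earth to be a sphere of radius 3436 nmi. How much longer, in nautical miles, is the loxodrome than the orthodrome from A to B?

Great circle: cos σ = sin φ₁ sin φ₂ + cos φ₁ cos φ₂ cos Δλ,  σ = 0.6509 rad → d_gc = 2236.7 nmi
Rhumb line: Δψ = -0.2418, q = Δφ/Δψ = 0.6064, d_rh = R√(Δφ²+q²Δλ²) = 2310.1 nmi
Excess = 2310.1 − 2236.7 = 73.4 ≈ 73 nmi

73 nmi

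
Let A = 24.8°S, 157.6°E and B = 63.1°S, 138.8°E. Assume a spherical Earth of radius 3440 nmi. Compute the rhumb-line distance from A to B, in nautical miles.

Δψ = ln[tan(π/4+φ₂/2)/tan(π/4+φ₁/2)] = -0.9836;  Δφ = -0.6685 rad,  Δλ = -0.3281 rad
q = Δφ/Δψ = 0.6796
d = R·√(Δφ² + q²Δλ²) = 3440·0.70467 = 2424 nmi

2424 nmi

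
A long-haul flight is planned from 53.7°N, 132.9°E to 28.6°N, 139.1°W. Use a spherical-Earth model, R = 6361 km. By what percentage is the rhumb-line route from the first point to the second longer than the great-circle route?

5.1%

Great circle: σ = 1.1550 rad → d_gc = Rσ = 7346.9 km
Rhumb: Δφ = -0.4381, Δλ = +1.5359, Δψ = -0.5940, q = Δφ/Δψ = 0.7375 → d_rh = R√(Δφ²+q²Δλ²) = 7725.2 km
Excess = (7725.2 − 7346.9) / 7346.9 = 378.3 / 7346.9 = 5.149% ≈ 5.1%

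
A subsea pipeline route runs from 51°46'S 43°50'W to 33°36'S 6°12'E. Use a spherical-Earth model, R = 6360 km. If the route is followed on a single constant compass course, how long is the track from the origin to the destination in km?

Rhumb course C = atan2(Δλ, Δψ) with Δψ = ln[tan(π/4+φ₂/2)/tan(π/4+φ₁/2)] = +0.4363, Δλ = +0.8732 → C = 63.45°
d = R·|Δφ| / |cos C| = 6360·0.31707 / 0.44695 = 4512 km

4512 km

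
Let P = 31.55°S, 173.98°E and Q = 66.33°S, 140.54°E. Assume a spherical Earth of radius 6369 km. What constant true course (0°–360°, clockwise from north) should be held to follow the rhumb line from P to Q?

210.7°

Meridional parts: M(φ₁)=-0.5808, M(φ₂)=-1.5628 → ΔM = -0.9820;  Δλ = -0.5836 rad
tan C = Δλ / ΔM = +0.5943 → C = 210.72°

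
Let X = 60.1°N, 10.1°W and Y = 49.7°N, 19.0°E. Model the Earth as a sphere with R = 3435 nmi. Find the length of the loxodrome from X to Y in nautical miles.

1175 nmi

Δψ = ln[tan(π/4+φ₂/2)/tan(π/4+φ₁/2)] = -0.3179;  Δφ = -0.1815 rad,  Δλ = +0.5079 rad
q = Δφ/Δψ = 0.5710
d = R·√(Δφ² + q²Δλ²) = 3435·0.34212 = 1175 nmi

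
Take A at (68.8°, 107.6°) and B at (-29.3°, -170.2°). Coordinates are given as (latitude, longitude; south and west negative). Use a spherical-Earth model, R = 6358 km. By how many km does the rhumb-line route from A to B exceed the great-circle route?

Great circle: cos σ = sin φ₁ sin φ₂ + cos φ₁ cos φ₂ cos Δλ,  σ = 1.9971 rad → d_gc = 12697.25 km
Rhumb line: Δψ = -2.2111, q = Δφ/Δψ = 0.7743, d_rh = R√(Δφ²+q²Δλ²) = 12976.65 km
Excess = 12976.65 − 12697.25 = 279.40 ≈ 279 km

279 km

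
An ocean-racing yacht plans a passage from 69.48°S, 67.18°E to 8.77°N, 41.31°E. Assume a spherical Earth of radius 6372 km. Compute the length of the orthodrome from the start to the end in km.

cos σ = sin φ₁ sin φ₂ + cos φ₁ cos φ₂ cos Δλ
      = sin(-69.48°)sin(8.77°) + cos(-69.48°)cos(8.77°)cos(-25.87°) = 0.1689
σ = 80.275° → d = Rσ = 6372·1.40106 = 8928 km

8928 km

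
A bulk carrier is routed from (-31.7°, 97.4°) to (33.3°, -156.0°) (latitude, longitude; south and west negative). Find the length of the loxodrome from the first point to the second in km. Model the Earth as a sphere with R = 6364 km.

Rhumb course C = atan2(Δλ, Δψ) with Δψ = ln[tan(π/4+φ₂/2)/tan(π/4+φ₁/2)] = +1.2009, Δλ = +1.8605 → C = 57.16°
d = R·|Δφ| / |cos C| = 6364·1.13446 / 0.54229 = 13313 km

13313 km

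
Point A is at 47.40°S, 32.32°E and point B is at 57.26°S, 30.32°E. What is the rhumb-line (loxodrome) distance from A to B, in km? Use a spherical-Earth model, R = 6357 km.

1102 km

Rhumb course C = atan2(Δλ, Δψ) with Δψ = ln[tan(π/4+φ₂/2)/tan(π/4+φ₁/2)] = -0.2831, Δλ = -0.0349 → C = 187.03°
d = R·|Δφ| / |cos C| = 6357·0.17209 / 0.99249 = 1102 km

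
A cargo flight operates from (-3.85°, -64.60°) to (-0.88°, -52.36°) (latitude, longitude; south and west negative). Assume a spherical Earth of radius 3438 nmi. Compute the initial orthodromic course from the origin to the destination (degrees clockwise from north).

76.7°

θ = atan2( sin Δλ·cos φ₂ ,  cos φ₁ sin φ₂ − sin φ₁ cos φ₂ cos Δλ )
  = atan2(+0.2120, +0.0503) = 76.65°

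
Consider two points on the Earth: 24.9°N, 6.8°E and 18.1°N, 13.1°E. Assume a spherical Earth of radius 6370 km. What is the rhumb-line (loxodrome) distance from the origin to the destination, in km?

Rhumb course C = atan2(Δλ, Δψ) with Δψ = ln[tan(π/4+φ₂/2)/tan(π/4+φ₁/2)] = -0.1277, Δλ = +0.1100 → C = 139.26°
d = R·|Δφ| / |cos C| = 6370·0.11868 / 0.75768 = 998 km

998 km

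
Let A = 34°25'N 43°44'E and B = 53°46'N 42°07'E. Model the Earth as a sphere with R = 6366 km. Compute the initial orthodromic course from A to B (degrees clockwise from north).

357.1°

θ = atan2( sin Δλ·cos φ₂ ,  cos φ₁ sin φ₂ − sin φ₁ cos φ₂ cos Δλ )
  = atan2(-0.0167, +0.3315) = 357.12°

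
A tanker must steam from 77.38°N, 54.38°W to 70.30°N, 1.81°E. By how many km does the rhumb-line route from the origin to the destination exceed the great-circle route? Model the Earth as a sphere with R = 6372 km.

69 km

Great circle: cos σ = sin φ₁ sin φ₂ + cos φ₁ cos φ₂ cos Δλ,  σ = 0.2848 rad → d_gc = 1815.0 km
Rhumb line: Δψ = -0.4512, q = Δφ/Δψ = 0.2739, d_rh = R√(Δφ²+q²Δλ²) = 1883.8 km
Excess = 1883.8 − 1815.0 = 68.8 ≈ 69 km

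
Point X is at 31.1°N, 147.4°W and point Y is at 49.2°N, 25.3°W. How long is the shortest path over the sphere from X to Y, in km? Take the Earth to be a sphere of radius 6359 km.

Haversine: a = sin²(Δφ/2)+cos φ₁ cos φ₂ sin²(Δλ/2) = 0.45315;  σ = 2·atan2(√a,√(1−a))
σ = 84.624° → d = Rσ = 6359·1.47696 = 9392 km

9392 km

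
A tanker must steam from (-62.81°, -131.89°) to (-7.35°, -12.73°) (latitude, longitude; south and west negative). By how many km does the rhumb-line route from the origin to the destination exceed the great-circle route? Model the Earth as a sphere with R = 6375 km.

Great circle: cos σ = sin φ₁ sin φ₂ + cos φ₁ cos φ₂ cos Δλ,  σ = 1.6780 rad → d_gc = 10697.4 km
Rhumb line: Δψ = +1.2909, q = Δφ/Δψ = 0.7498, d_rh = R√(Δφ²+q²Δλ²) = 11701.1 km
Excess = 11701.1 − 10697.4 = 1003.7 ≈ 1004 km

1004 km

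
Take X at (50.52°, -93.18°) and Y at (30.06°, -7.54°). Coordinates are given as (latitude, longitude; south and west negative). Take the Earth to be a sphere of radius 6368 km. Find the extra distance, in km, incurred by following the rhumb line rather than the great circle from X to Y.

334 km

Great circle: cos σ = sin φ₁ sin φ₂ + cos φ₁ cos φ₂ cos Δλ,  σ = 1.1280 rad → d_gc = 7183.2 km
Rhumb line: Δψ = -0.4744, q = Δφ/Δψ = 0.7528, d_rh = R√(Δφ²+q²Δλ²) = 7517.4 km
Excess = 7517.4 − 7183.2 = 334.2 ≈ 334 km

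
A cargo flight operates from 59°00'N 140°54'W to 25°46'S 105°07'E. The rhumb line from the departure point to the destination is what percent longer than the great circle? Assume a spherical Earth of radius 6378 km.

3.4%

Great circle: σ = 2.1666 rad → d_gc = Rσ = 13818.4 km
Rhumb: Δφ = -1.4795, Δλ = -1.9894, Δψ = -1.7483, q = Δφ/Δψ = 0.8462 → d_rh = R√(Δφ²+q²Δλ²) = 14294.4 km
Excess = (14294.4 − 13818.4) / 13818.4 = 476.0 / 13818.4 = 3.44% ≈ 3.4%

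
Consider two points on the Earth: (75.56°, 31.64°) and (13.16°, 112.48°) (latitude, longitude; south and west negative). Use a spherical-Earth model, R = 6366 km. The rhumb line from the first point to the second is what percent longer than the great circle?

5.0%

Great circle: σ = 1.3087 rad → d_gc = Rσ = 8331.0 km
Rhumb: Δφ = -1.0891, Δλ = +1.4109, Δψ = -1.8343, q = Δφ/Δψ = 0.5937 → d_rh = R√(Δφ²+q²Δλ²) = 8746.8 km
Excess = (8746.8 − 8331.0) / 8331.0 = 415.8 / 8331.0 = 4.99% ≈ 5.0%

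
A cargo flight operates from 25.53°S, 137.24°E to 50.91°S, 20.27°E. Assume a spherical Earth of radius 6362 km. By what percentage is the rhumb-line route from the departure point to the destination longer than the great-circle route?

Great circle: σ = 1.4943 rad → d_gc = Rσ = 9506.4 km
Rhumb: Δφ = -0.4430, Δλ = -2.0415, Δψ = -0.5745, q = Δφ/Δψ = 0.7710 → d_rh = R√(Δφ²+q²Δλ²) = 10402.9 km
Excess = (10402.9 − 9506.4) / 9506.4 = 896.5 / 9506.4 = 9.43% ≈ 9.4%

9.4%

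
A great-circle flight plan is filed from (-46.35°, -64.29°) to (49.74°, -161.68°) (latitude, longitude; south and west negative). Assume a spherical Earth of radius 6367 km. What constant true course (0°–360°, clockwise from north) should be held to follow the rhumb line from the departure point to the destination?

318.5°

Δψ = ln[tan(π/4+φ₂/2)/tan(π/4+φ₁/2)] = +1.9187
Δλ = -1.6998 rad (taken the short way round)
course = atan2(Δλ, Δψ) = 318.46°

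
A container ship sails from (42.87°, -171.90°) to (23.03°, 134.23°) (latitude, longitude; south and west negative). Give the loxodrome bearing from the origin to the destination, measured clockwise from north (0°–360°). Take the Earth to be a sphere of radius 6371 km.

Meridional parts: M(φ₁)=+0.8297, M(φ₂)=+0.4132 → ΔM = -0.4165;  Δλ = -0.9402 rad
tan C = Δλ / ΔM = +2.2573 → C = 246.11°

246.1°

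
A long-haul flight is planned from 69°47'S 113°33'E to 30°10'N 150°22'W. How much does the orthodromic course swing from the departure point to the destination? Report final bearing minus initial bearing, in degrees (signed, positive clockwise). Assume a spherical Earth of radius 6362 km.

Initial bearing θ₁ = atan2(sin Δλ cos φ₂, cos φ₁ sin φ₂ − sin φ₁ cos φ₂ cos Δλ) = 84.18°
Final bearing θ₂ = (initial bearing from the destination back to the start) + 180° = 23.43°
Δθ = θ₂ − θ₁ = -60.7°

-60.7°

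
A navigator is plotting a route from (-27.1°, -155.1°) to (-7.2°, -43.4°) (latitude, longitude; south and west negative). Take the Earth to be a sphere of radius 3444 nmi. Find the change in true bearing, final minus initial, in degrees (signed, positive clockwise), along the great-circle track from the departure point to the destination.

At departure: θ₁ = atan2(sin Δλ cos φ₂, cos φ₁ sin φ₂ − sin φ₁ cos φ₂ cos Δλ) = 106.82°
At arrival: θ₂ = atan2(sin Δλ cos φ₁, −cos φ₂ sin φ₁ + sin φ₂ cos φ₁ cos Δλ) = 59.19°
Δθ = θ₂ − θ₁ = -47.6°

-47.6°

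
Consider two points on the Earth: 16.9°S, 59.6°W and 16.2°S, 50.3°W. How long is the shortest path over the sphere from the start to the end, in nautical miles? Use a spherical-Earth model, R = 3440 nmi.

Haversine: a = sin²(Δφ/2)+cos φ₁ cos φ₂ sin²(Δλ/2) = 0.00608;  σ = 2·atan2(√a,√(1−a))
σ = 8.941° → d = Rσ = 3440·0.15605 = 537 nmi

537 nmi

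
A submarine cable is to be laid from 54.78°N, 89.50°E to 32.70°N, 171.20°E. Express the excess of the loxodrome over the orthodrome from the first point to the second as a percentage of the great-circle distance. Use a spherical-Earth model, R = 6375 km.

Great circle: σ = 1.0340 rad → d_gc = Rσ = 6591.6 km
Rhumb: Δφ = -0.3854, Δλ = +1.4259, Δψ = -0.5431, q = Δφ/Δψ = 0.7096 → d_rh = R√(Δφ²+q²Δλ²) = 6902.7 km
Excess = (6902.7 − 6591.6) / 6591.6 = 311.1 / 6591.6 = 4.72% ≈ 4.7%

4.7%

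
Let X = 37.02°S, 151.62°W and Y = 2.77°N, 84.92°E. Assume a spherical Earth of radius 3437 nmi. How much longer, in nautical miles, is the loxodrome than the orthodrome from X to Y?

Great circle: cos σ = sin φ₁ sin φ₂ + cos φ₁ cos φ₂ cos Δλ,  σ = 2.0587 rad → d_gc = 7075.8 nmi
Rhumb line: Δψ = +0.7448, q = Δφ/Δψ = 0.9324, d_rh = R√(Δφ²+q²Δλ²) = 7306.5 nmi
Excess = 7306.5 − 7075.8 = 230.7 ≈ 231 nmi

231 nmi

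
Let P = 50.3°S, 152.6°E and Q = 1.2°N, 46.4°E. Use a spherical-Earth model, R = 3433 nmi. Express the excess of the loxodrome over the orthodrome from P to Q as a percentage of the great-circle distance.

4.0%

Great circle: σ = 1.7663 rad → d_gc = Rσ = 6063.8 nmi
Rhumb: Δφ = +0.8988, Δλ = -1.8535, Δψ = +1.0398, q = Δφ/Δψ = 0.8644 → d_rh = R√(Δφ²+q²Δλ²) = 6307.0 nmi
Excess = (6307.0 − 6063.8) / 6063.8 = 243.2 / 6063.8 = 4.01% ≈ 4.0%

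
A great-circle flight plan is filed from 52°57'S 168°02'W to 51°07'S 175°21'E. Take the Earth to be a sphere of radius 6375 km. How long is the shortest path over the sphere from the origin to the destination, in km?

1153 km

cos σ = sin φ₁ sin φ₂ + cos φ₁ cos φ₂ cos Δλ
      = sin(-52.95°)sin(-51.12°) + cos(-52.95°)cos(-51.12°)cos(-16.62°) = 0.9837
σ = 10.361° → d = Rσ = 6375·0.18084 = 1153 km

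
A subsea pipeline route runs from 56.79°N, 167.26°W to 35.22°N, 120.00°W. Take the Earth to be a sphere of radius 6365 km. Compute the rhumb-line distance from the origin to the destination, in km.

Δψ = ln[tan(π/4+φ₂/2)/tan(π/4+φ₁/2)] = -0.5524;  Δφ = -0.3765 rad,  Δλ = +0.8248 rad
q = Δφ/Δψ = 0.6815
d = R·√(Δφ² + q²Δλ²) = 6365·0.67653 = 4306 km

4306 km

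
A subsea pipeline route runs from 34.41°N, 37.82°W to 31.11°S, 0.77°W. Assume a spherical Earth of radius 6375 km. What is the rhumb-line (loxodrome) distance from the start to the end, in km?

8263 km

Δψ = ln[tan(π/4+φ₂/2)/tan(π/4+φ₁/2)] = -1.2121;  Δφ = -1.1435 rad,  Δλ = +0.6466 rad
q = Δφ/Δψ = 0.9434
d = R·√(Δφ² + q²Δλ²) = 6375·1.29609 = 8263 km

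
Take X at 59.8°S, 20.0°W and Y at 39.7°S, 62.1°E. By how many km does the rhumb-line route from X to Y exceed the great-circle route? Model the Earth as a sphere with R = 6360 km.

Great circle: cos σ = sin φ₁ sin φ₂ + cos φ₁ cos φ₂ cos Δλ,  σ = 0.9207 rad → d_gc = 5855.64 km
Rhumb line: Δψ = +0.5539, q = Δφ/Δψ = 0.6333, d_rh = R√(Δφ²+q²Δλ²) = 6188.06 km
Excess = 6188.06 − 5855.64 = 332.42 ≈ 332 km

332 km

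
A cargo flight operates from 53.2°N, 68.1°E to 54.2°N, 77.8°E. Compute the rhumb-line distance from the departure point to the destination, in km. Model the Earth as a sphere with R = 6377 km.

649 km

Δψ = ln[tan(π/4+φ₂/2)/tan(π/4+φ₁/2)] = +0.0295;  Δφ = +0.0175 rad,  Δλ = +0.1693 rad
q = Δφ/Δψ = 0.5920
d = R·√(Δφ² + q²Δλ²) = 6377·0.10173 = 649 km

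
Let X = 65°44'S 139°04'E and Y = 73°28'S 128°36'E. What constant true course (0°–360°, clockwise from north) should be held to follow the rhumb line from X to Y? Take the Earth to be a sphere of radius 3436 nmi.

Meridional parts: M(φ₁)=-1.5372, M(φ₂)=-1.9290 → ΔM = -0.3919;  Δλ = -0.1827 rad
tan C = Δλ / ΔM = +0.4662 → C = 204.99°

205.0°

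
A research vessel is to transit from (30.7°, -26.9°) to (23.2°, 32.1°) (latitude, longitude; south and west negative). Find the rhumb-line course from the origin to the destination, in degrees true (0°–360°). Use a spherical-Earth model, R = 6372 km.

Meridional parts: M(φ₁)=+0.5635, M(φ₂)=+0.4165 → ΔM = -0.1470;  Δλ = +1.0297 rad
tan C = Δλ / ΔM = -7.0048 → C = 98.12°

98.1°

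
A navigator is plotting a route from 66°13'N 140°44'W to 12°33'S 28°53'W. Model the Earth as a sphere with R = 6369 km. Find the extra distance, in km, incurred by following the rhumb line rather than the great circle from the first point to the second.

750 km

Great circle: cos σ = sin φ₁ sin φ₂ + cos φ₁ cos φ₂ cos Δλ,  σ = 1.9234 rad → d_gc = 12250.1 km
Rhumb line: Δψ = -1.7787, q = Δφ/Δψ = 0.7729, d_rh = R√(Δφ²+q²Δλ²) = 13000.2 km
Excess = 13000.2 − 12250.1 = 750.1 ≈ 750 km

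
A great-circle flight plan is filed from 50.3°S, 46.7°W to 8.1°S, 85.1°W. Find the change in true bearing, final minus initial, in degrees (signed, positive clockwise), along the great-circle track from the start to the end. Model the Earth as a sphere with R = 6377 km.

Initial bearing θ₁ = atan2(sin Δλ cos φ₂, cos φ₁ sin φ₂ − sin φ₁ cos φ₂ cos Δλ) = 309.50°
Final bearing θ₂ = (initial bearing from the destination back to the start) + 180° = 330.14°
Δθ = θ₂ − θ₁ = +20.6°

+20.6°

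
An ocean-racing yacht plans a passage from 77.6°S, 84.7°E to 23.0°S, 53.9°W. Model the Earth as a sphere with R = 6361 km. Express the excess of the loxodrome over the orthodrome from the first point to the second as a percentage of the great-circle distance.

19.2%

Great circle: σ = 1.3353 rad → d_gc = Rσ = 8493.7 km
Rhumb: Δφ = +0.9529, Δλ = -2.4190, Δψ = +1.8071, q = Δφ/Δψ = 0.5273 → d_rh = R√(Δφ²+q²Δλ²) = 10128.5 km
Excess = (10128.5 − 8493.7) / 8493.7 = 1634.8 / 8493.7 = 19.247% ≈ 19.2%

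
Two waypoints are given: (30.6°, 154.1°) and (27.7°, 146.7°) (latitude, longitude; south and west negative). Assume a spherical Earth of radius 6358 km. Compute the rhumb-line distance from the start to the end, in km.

Δψ = ln[tan(π/4+φ₂/2)/tan(π/4+φ₁/2)] = -0.0580;  Δφ = -0.0506 rad,  Δλ = -0.1292 rad
q = Δφ/Δψ = 0.8732
d = R·√(Δφ² + q²Δλ²) = 6358·0.12361 = 786 km

786 km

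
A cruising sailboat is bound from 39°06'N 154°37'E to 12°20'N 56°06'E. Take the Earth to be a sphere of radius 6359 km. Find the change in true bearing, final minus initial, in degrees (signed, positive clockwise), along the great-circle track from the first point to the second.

-54.8°

At departure: θ₁ = atan2(sin Δλ cos φ₂, cos φ₁ sin φ₂ − sin φ₁ cos φ₂ cos Δλ) = 284.90°
At arrival: θ₂ = atan2(sin Δλ cos φ₁, −cos φ₂ sin φ₁ + sin φ₂ cos φ₁ cos Δλ) = 230.15°
Δθ = θ₂ − θ₁ = -54.8°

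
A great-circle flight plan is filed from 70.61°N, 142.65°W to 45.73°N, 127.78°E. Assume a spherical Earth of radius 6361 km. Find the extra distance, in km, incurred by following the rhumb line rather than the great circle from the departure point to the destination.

433 km

Great circle: cos σ = sin φ₁ sin φ₂ + cos φ₁ cos φ₂ cos Δλ,  σ = 0.8269 rad → d_gc = 5259.7 km
Rhumb line: Δψ = -0.8675, q = Δφ/Δψ = 0.5006, d_rh = R√(Δφ²+q²Δλ²) = 5692.7 km
Excess = 5692.7 − 5259.7 = 433.0 ≈ 433 km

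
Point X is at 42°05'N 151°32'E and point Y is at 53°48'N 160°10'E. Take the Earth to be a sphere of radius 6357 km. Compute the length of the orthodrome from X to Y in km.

1447 km

Haversine: a = sin²(Δφ/2)+cos φ₁ cos φ₂ sin²(Δλ/2) = 0.01290;  σ = 2·atan2(√a,√(1−a))
σ = 13.044° → d = Rσ = 6357·0.22766 = 1447 km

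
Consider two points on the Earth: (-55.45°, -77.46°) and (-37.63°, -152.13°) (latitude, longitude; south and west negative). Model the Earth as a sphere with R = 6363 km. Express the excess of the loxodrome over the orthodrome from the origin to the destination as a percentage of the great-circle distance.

4.2%

Great circle: σ = 0.9000 rad → d_gc = Rσ = 5726.6 km
Rhumb: Δφ = +0.3110, Δλ = -1.3032, Δψ = +0.4582, q = Δφ/Δψ = 0.6788 → d_rh = R√(Δφ²+q²Δλ²) = 5966.7 km
Excess = (5966.7 − 5726.6) / 5726.6 = 240.1 / 5726.6 = 4.19% ≈ 4.2%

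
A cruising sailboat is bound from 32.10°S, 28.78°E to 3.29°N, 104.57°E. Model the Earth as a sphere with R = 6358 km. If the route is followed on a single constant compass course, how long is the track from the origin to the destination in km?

8910 km

Δψ = ln[tan(π/4+φ₂/2)/tan(π/4+φ₁/2)] = +0.6495;  Δφ = +0.6177 rad,  Δλ = +1.3228 rad
q = Δφ/Δψ = 0.9509
d = R·√(Δφ² + q²Δλ²) = 6358·1.40135 = 8910 km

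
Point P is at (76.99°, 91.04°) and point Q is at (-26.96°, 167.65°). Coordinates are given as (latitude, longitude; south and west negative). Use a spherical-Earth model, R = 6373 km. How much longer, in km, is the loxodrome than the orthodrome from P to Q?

340 km

Great circle: cos σ = sin φ₁ sin φ₂ + cos φ₁ cos φ₂ cos Δλ,  σ = 1.9772 rad → d_gc = 12600.4 km
Rhumb line: Δψ = -2.6603, q = Δφ/Δψ = 0.6820, d_rh = R√(Δφ²+q²Δλ²) = 12940.6 km
Excess = 12940.6 − 12600.4 = 340.2 ≈ 340 km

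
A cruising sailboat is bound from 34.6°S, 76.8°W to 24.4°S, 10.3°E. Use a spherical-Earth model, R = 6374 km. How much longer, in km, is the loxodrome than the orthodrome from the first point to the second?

238 km

Great circle: cos σ = sin φ₁ sin φ₂ + cos φ₁ cos φ₂ cos Δλ,  σ = 1.2948 rad → d_gc = 8253.1 km
Rhumb line: Δψ = +0.2050, q = Δφ/Δψ = 0.8685, d_rh = R√(Δφ²+q²Δλ²) = 8491.3 km
Excess = 8491.3 − 8253.1 = 238.2 ≈ 238 km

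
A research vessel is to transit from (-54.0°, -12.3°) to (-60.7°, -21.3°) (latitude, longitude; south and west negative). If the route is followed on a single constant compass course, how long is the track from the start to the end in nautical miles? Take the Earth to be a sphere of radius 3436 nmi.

496 nmi

Rhumb course C = atan2(Δλ, Δψ) with Δψ = ln[tan(π/4+φ₂/2)/tan(π/4+φ₁/2)] = -0.2175, Δλ = -0.1571 → C = 215.84°
d = R·|Δφ| / |cos C| = 3436·0.11694 / 0.81066 = 496 nmi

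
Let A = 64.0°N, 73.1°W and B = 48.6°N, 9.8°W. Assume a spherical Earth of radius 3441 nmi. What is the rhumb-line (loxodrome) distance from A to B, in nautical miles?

Rhumb course C = atan2(Δλ, Δψ) with Δψ = ln[tan(π/4+φ₂/2)/tan(π/4+φ₁/2)] = -0.4927, Δλ = +1.1048 → C = 114.04°
d = R·|Δφ| / |cos C| = 3441·0.26878 / 0.40730 = 2271 nmi

2271 nmi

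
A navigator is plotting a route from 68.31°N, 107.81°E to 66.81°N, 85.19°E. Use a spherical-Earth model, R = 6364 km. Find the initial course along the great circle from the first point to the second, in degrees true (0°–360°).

N = sin Δλ·cos φ₂ = -0.1515;  D = cos φ₁ sin φ₂ − sin φ₁ cos φ₂ cos Δλ = +0.0020
initial course = atan2(N, D) = 270.75°

270.7°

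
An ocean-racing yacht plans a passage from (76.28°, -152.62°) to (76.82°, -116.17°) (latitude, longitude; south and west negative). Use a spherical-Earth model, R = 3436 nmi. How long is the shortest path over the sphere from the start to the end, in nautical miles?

501 nmi

cos σ = sin φ₁ sin φ₂ + cos φ₁ cos φ₂ cos Δλ
      = sin(76.28°)sin(76.82°) + cos(76.28°)cos(76.82°)cos(36.45°) = 0.9894
σ = 8.359° → d = Rσ = 3436·0.14589 = 501 nmi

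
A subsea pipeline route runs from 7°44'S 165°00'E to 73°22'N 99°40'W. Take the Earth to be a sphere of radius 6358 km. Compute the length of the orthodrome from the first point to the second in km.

Haversine: a = sin²(Δφ/2)+cos φ₁ cos φ₂ sin²(Δλ/2) = 0.57765;  σ = 2·atan2(√a,√(1−a))
σ = 98.934° → d = Rσ = 6358·1.72672 = 10979 km

10979 km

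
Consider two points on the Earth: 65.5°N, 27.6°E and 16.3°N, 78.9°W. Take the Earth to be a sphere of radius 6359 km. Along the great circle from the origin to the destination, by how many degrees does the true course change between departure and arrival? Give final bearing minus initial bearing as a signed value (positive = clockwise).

-87.9°

At departure: θ₁ = atan2(sin Δλ cos φ₂, cos φ₁ sin φ₂ − sin φ₁ cos φ₂ cos Δλ) = 291.60°
At arrival: θ₂ = atan2(sin Δλ cos φ₁, −cos φ₂ sin φ₁ + sin φ₂ cos φ₁ cos Δλ) = 203.68°
Δθ = θ₂ − θ₁ = -87.9°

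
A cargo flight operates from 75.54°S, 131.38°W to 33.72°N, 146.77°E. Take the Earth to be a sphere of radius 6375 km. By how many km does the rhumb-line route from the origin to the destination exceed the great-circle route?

353 km

Great circle: cos σ = sin φ₁ sin φ₂ + cos φ₁ cos φ₂ cos Δλ,  σ = 2.1038 rad → d_gc = 13411.6 km
Rhumb line: Δψ = +2.6904, q = Δφ/Δψ = 0.7088, d_rh = R√(Δφ²+q²Δλ²) = 13764.2 km
Excess = 13764.2 − 13411.6 = 352.6 ≈ 353 km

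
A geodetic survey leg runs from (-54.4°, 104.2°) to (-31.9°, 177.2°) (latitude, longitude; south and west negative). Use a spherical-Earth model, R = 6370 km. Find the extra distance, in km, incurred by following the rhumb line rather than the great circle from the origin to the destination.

220 km

Great circle: cos σ = sin φ₁ sin φ₂ + cos φ₁ cos φ₂ cos Δλ,  σ = 0.9592 rad → d_gc = 6110.18 km
Rhumb line: Δψ = +0.5481, q = Δφ/Δψ = 0.7164, d_rh = R√(Δφ²+q²Δλ²) = 6329.75 km
Excess = 6329.75 − 6110.18 = 219.57 ≈ 220 km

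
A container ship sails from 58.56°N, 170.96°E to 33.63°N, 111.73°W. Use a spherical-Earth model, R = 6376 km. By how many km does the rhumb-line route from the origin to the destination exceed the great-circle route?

Great circle: cos σ = sin φ₁ sin φ₂ + cos φ₁ cos φ₂ cos Δλ,  σ = 0.9668 rad → d_gc = 6164.41 km
Rhumb line: Δψ = -0.6439, q = Δφ/Δψ = 0.6758, d_rh = R√(Δφ²+q²Δλ²) = 6441.87 km
Excess = 6441.87 − 6164.41 = 277.46 ≈ 277 km

277 km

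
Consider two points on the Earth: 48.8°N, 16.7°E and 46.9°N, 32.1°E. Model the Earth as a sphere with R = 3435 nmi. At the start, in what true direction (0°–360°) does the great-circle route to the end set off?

N = sin Δλ·cos φ₂ = +0.1814;  D = cos φ₁ sin φ₂ − sin φ₁ cos φ₂ cos Δλ = -0.0147
initial course = atan2(N, D) = 94.63°

94.6°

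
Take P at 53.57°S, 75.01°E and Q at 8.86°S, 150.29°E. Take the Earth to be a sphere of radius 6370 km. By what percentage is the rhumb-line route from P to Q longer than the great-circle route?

Great circle: σ = 1.2943 rad → d_gc = Rσ = 8244.5 km
Rhumb: Δφ = +0.7803, Δλ = +1.3139, Δψ = +0.9562, q = Δφ/Δψ = 0.8161 → d_rh = R√(Δφ²+q²Δλ²) = 8447.3 km
Excess = (8447.3 − 8244.5) / 8244.5 = 202.8 / 8244.5 = 2.46% ≈ 2.5%

2.5%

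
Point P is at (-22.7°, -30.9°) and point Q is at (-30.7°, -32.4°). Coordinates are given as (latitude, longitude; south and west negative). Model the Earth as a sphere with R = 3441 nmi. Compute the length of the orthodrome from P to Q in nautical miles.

Haversine: a = sin²(Δφ/2)+cos φ₁ cos φ₂ sin²(Δλ/2) = 0.00500;  σ = 2·atan2(√a,√(1−a))
σ = 8.111° → d = Rσ = 3441·0.14157 = 487 nmi

487 nmi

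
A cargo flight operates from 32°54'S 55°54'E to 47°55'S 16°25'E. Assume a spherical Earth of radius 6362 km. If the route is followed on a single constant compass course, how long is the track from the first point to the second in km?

3710 km

Δψ = ln[tan(π/4+φ₂/2)/tan(π/4+φ₁/2)] = -0.3466;  Δφ = -0.2621 rad,  Δλ = -0.6891 rad
q = Δφ/Δψ = 0.7561
d = R·√(Δφ² + q²Δλ²) = 6362·0.58323 = 3710 km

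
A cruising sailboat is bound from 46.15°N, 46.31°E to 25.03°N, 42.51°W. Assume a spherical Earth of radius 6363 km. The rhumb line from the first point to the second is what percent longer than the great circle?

4.2%

Great circle: σ = 1.2471 rad → d_gc = Rσ = 7935.5 km
Rhumb: Δφ = -0.3686, Δλ = -1.5502, Δψ = -0.4586, q = Δφ/Δψ = 0.8038 → d_rh = R√(Δφ²+q²Δλ²) = 8268.2 km
Excess = (8268.2 − 7935.5) / 7935.5 = 332.7 / 7935.5 = 4.19% ≈ 4.2%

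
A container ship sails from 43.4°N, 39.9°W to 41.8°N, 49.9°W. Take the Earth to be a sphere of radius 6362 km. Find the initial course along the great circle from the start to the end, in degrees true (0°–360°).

261.2°

θ = atan2( sin Δλ·cos φ₂ ,  cos φ₁ sin φ₂ − sin φ₁ cos φ₂ cos Δλ )
  = atan2(-0.1295, -0.0201) = 261.16°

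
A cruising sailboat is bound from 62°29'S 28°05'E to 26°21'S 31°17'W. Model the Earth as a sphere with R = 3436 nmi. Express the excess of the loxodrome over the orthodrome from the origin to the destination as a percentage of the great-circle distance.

2.4%

Great circle: σ = 0.9215 rad → d_gc = Rσ = 3166.4 nmi
Rhumb: Δφ = +0.6306, Δλ = -1.0361, Δψ = +0.9301, q = Δφ/Δψ = 0.6781 → d_rh = R√(Δφ²+q²Δλ²) = 3243.9 nmi
Excess = (3243.9 − 3166.4) / 3166.4 = 77.5 / 3166.4 = 2.448% ≈ 2.4%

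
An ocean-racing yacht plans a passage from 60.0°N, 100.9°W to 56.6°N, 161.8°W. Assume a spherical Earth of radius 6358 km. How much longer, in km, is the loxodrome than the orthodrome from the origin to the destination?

124 km

Great circle: cos σ = sin φ₁ sin φ₂ + cos φ₁ cos φ₂ cos Δλ,  σ = 0.5417 rad → d_gc = 3443.8 km
Rhumb line: Δψ = -0.1130, q = Δφ/Δψ = 0.5250, d_rh = R√(Δφ²+q²Δλ²) = 3567.9 km
Excess = 3567.9 − 3443.8 = 124.1 ≈ 124 km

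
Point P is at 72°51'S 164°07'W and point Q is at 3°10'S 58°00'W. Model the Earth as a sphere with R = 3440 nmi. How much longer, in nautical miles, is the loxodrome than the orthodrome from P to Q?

Great circle: cos σ = sin φ₁ sin φ₂ + cos φ₁ cos φ₂ cos Δλ,  σ = 1.5997 rad → d_gc = 5503.1 nmi
Rhumb line: Δψ = +1.8366, q = Δφ/Δψ = 0.6622, d_rh = R√(Δφ²+q²Δλ²) = 5941.7 nmi
Excess = 5941.7 − 5503.1 = 438.6 ≈ 439 nmi

439 nmi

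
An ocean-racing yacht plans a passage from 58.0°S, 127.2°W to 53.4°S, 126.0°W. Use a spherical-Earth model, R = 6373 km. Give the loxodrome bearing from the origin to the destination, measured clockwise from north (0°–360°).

8.4°

Meridional parts: M(φ₁)=-1.2492, M(φ₂)=-1.1065 → ΔM = +0.1427;  Δλ = +0.0209 rad
tan C = Δλ / ΔM = +0.1468 → C = 8.35°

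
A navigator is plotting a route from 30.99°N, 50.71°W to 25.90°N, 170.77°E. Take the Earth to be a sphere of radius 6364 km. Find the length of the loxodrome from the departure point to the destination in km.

Δψ = ln[tan(π/4+φ₂/2)/tan(π/4+φ₁/2)] = -0.1011;  Δφ = -0.0888 rad,  Δλ = -2.4176 rad
q = Δφ/Δψ = 0.8788
d = R·√(Δφ² + q²Δλ²) = 6364·2.12651 = 13533 km

13533 km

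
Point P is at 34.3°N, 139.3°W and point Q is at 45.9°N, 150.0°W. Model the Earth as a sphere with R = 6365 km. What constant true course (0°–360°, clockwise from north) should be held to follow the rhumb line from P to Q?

Δψ = ln[tan(π/4+φ₂/2)/tan(π/4+φ₁/2)] = +0.2658
Δλ = -0.1868 rad (taken the short way round)
course = atan2(Δλ, Δψ) = 324.91°

324.9°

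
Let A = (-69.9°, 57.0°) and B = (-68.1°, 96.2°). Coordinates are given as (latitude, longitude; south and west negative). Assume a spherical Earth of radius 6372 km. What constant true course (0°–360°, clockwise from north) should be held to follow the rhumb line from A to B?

82.7°

Meridional parts: M(φ₁)=-1.7303, M(φ₂)=-1.6426 → ΔM = +0.0877;  Δλ = +0.6842 rad
tan C = Δλ / ΔM = +7.7998 → C = 82.69°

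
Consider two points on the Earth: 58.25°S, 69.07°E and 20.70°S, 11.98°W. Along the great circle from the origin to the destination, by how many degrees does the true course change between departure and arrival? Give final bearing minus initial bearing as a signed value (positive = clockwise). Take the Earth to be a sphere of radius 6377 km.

Initial bearing θ₁ = atan2(sin Δλ cos φ₂, cos φ₁ sin φ₂ − sin φ₁ cos φ₂ cos Δλ) = 266.15°
Final bearing θ₂ = (initial bearing from the destination back to the start) + 180° = 325.86°
Δθ = θ₂ − θ₁ = +59.7°

+59.7°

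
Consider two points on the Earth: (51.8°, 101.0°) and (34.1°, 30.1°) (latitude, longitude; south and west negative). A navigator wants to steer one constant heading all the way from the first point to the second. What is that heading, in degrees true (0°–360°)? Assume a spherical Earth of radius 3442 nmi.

251.0°

Meridional parts: M(φ₁)=+1.0605, M(φ₂)=+0.6338 → ΔM = -0.4267;  Δλ = -1.2374 rad
tan C = Δλ / ΔM = +2.8997 → C = 250.97°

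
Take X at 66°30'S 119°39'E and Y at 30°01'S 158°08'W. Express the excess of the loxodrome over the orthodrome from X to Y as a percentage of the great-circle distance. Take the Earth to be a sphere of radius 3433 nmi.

5.6%

Great circle: σ = 1.0408 rad → d_gc = Rσ = 3573.1 nmi
Rhumb: Δφ = +0.6368, Δλ = +1.4350, Δψ = +1.0206, q = Δφ/Δψ = 0.6239 → d_rh = R√(Δφ²+q²Δλ²) = 3771.6 nmi
Excess = (3771.6 − 3573.1) / 3573.1 = 198.5 / 3573.1 = 5.56% ≈ 5.6%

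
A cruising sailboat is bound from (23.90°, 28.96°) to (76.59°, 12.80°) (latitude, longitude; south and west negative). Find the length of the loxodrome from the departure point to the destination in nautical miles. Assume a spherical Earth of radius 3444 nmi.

3210 nmi

Rhumb course C = atan2(Δλ, Δψ) with Δψ = ln[tan(π/4+φ₂/2)/tan(π/4+φ₁/2)] = +1.7110, Δλ = -0.2820 → C = 350.64°
d = R·|Δφ| / |cos C| = 3444·0.91961 / 0.98668 = 3210 nmi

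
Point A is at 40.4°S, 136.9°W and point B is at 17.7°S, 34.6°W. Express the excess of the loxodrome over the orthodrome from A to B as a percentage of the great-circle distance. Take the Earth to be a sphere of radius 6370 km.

Great circle: σ = 1.5283 rad → d_gc = Rσ = 9735.2 km
Rhumb: Δφ = +0.3962, Δλ = +1.7855, Δψ = +0.4581, q = Δφ/Δψ = 0.8649 → d_rh = R√(Δφ²+q²Δλ²) = 10155.1 km
Excess = (10155.1 − 9735.2) / 9735.2 = 419.9 / 9735.2 = 4.31% ≈ 4.3%

4.3%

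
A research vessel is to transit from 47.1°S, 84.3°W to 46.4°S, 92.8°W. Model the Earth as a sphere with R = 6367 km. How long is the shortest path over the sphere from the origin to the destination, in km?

652 km

Haversine: a = sin²(Δφ/2)+cos φ₁ cos φ₂ sin²(Δλ/2) = 0.00262;  σ = 2·atan2(√a,√(1−a))
σ = 5.863° → d = Rσ = 6367·0.10233 = 652 km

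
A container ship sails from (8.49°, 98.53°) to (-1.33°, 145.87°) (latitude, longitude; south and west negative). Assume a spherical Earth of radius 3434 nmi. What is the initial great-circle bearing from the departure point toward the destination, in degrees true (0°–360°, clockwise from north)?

θ = atan2( sin Δλ·cos φ₂ ,  cos φ₁ sin φ₂ − sin φ₁ cos φ₂ cos Δλ )
  = atan2(+0.7352, -0.1230) = 99.50°

99.5°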